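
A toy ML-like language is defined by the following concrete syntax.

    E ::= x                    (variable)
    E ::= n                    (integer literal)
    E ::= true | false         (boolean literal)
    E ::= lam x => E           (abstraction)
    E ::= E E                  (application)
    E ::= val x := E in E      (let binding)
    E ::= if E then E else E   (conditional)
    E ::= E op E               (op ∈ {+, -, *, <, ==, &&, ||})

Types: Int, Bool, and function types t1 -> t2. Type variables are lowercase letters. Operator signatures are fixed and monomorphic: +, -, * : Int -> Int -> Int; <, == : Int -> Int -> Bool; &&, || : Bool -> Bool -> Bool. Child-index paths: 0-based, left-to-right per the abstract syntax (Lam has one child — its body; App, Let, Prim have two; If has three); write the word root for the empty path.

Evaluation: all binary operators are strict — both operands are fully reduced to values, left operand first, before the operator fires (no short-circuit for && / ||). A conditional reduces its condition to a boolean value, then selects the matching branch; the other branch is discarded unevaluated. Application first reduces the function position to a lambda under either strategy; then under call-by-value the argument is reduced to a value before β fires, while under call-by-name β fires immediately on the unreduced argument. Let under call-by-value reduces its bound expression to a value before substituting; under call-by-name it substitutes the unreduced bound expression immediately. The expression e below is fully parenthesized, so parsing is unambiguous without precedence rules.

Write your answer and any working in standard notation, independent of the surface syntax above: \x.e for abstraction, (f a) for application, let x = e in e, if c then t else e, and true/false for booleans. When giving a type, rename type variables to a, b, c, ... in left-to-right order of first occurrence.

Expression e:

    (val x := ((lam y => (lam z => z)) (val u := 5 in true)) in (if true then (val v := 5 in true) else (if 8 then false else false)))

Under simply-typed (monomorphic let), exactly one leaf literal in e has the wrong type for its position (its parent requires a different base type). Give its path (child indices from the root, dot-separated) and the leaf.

Answer: 1.2.0 : 8

Trace:
z : b
\z._ : b -> b
\y._ : a -> b -> b
let u : Int
  unify a -> b -> b ~ Bool -> c
  unify a ~ Bool
  unify b -> b ~ c
_ _ : b -> b
let x : b -> b
  unify Bool ~ Bool
let v : Int
  unify Int ~ Bool
  FAIL: mismatch Int ~ Bool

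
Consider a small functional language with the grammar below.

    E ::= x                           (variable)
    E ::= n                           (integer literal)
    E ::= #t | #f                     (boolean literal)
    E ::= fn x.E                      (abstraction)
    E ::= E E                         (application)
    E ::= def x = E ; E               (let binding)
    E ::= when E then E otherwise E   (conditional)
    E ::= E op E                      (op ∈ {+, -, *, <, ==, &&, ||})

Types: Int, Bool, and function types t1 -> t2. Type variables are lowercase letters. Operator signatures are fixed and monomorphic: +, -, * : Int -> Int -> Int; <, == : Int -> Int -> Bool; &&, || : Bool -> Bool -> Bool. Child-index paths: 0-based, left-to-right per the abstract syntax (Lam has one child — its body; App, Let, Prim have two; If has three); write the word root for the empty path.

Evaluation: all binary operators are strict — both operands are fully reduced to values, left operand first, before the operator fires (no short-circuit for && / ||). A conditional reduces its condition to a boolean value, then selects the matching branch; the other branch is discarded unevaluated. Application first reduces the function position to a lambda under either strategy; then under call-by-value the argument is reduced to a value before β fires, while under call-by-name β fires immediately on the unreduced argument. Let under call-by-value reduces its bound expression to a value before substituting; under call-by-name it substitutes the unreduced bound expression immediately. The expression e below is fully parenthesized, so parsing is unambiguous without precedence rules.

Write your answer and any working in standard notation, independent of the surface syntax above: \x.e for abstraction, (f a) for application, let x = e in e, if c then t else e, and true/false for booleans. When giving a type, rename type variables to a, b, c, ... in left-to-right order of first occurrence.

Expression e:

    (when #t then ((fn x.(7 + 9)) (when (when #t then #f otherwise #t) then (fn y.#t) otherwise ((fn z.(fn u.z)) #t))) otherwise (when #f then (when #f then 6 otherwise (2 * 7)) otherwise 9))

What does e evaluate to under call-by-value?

Answer: 16

Derivation:
step 0: (if true then ((\x.(7 + 9)) (if (if true then false else true) then (\y.true) else ((\z.(\u.z)) true))) else (if false then (if false then 6 else (2 * 7)) else 9))
step 1: [if@root] ((\x.(7 + 9)) (if (if true then false else true) then (\y.true) else ((\z.(\u.z)) true)))
step 2: [if@1.0] ((\x.(7 + 9)) (if false then (\y.true) else ((\z.(\u.z)) true)))
step 3: [if@1] ((\x.(7 + 9)) ((\z.(\u.z)) true))
step 4: [beta@1] ((\x.(7 + 9)) (\u.true))
step 5: [beta@root] (7 + 9)
step 6: [delta@root] 16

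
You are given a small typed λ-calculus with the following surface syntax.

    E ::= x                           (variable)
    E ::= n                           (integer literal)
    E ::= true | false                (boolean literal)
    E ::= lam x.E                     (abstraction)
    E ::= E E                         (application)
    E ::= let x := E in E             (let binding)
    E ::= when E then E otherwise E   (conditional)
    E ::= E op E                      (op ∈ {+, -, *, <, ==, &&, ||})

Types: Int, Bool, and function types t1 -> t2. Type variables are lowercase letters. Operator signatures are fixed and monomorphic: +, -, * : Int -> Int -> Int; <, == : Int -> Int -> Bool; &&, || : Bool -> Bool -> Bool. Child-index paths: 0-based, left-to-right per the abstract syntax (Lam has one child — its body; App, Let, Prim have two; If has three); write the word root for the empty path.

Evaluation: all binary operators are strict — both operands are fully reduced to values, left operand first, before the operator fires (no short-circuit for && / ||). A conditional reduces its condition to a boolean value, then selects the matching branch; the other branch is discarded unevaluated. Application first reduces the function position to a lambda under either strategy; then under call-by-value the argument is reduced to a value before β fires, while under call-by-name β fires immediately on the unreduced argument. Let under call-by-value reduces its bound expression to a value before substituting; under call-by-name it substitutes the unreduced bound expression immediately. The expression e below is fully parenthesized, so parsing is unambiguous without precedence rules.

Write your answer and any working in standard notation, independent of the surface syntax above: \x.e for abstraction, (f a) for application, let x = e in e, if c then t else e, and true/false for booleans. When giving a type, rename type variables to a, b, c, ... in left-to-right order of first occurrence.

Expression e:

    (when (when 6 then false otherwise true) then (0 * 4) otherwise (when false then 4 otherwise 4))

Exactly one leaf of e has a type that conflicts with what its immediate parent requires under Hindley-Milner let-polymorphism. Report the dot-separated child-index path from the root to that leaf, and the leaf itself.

Answer: 0.0 : 6

Derivation:
  unify Int ~ Bool
  FAIL: mismatch Int ~ Bool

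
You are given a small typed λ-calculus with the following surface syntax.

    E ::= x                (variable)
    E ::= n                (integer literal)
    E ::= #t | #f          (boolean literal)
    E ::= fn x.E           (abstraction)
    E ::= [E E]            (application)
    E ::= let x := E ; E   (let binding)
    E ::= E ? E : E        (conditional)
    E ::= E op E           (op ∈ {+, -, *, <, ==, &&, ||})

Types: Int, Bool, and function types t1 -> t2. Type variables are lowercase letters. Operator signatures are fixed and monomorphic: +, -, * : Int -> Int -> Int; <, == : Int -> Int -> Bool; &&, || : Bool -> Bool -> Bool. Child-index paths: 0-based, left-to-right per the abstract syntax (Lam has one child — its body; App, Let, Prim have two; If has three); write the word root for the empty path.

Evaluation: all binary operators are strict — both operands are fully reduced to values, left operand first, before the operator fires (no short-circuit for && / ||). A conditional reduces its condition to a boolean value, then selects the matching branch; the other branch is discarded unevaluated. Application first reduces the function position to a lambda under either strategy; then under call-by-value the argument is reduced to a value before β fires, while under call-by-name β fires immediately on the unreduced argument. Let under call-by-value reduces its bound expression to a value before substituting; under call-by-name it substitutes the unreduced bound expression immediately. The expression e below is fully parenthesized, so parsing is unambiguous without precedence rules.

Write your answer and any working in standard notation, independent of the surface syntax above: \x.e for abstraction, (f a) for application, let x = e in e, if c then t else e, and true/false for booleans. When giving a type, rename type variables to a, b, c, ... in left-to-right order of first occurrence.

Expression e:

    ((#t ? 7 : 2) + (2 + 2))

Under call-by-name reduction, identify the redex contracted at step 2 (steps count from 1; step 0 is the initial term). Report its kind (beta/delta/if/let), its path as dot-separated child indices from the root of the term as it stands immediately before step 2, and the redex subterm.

Answer: delta at 1 : (2 + 2)

Trace:
step 0: ((if true then 7 else 2) + (2 + 2))
step 1: [if@0] (7 + (2 + 2))
step 2: [delta@1] (7 + 4)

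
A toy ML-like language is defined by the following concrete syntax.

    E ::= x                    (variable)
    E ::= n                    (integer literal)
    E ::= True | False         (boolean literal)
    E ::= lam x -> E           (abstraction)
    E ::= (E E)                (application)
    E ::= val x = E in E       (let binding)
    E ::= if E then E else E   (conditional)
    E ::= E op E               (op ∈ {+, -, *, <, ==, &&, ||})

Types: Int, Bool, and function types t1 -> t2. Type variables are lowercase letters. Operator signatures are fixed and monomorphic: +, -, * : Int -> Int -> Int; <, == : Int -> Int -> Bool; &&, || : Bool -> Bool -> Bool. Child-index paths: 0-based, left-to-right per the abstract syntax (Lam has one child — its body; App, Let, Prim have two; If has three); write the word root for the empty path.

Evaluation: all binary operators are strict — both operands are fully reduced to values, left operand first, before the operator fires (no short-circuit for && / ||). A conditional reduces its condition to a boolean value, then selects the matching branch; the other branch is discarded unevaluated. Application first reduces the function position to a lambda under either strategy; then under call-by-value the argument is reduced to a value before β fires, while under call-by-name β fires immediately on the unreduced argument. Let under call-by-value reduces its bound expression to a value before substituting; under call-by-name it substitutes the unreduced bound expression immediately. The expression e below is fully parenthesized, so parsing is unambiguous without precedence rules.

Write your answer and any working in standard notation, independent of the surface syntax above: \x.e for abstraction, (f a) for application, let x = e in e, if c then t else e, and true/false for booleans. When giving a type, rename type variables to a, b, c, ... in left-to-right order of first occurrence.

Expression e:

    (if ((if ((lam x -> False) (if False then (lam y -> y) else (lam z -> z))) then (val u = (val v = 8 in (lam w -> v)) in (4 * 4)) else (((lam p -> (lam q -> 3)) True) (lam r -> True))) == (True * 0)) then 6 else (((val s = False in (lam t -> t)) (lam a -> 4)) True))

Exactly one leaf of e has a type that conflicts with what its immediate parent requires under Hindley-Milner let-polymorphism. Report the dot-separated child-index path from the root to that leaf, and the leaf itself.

Answer: 0.1.0 : true

Trace:
\x._ : a -> Bool
  unify Bool ~ Bool
y : b
\y._ : b -> b
z : c
\z._ : c -> c
  unify b -> b ~ c -> c
  unify b ~ c
  unify c ~ c
  unify a -> Bool ~ (c -> c) -> d
  unify a ~ c -> c
  unify Bool ~ d
_ _ : Bool
  unify Bool ~ Bool
let v : Int
v : Int
\w._ : e -> Int
let u : forall. e -> Int
  unify Int ~ Int
  unify Int ~ Int
\q._ : g -> Int
\p._ : f -> g -> Int
  unify f -> g -> Int ~ Bool -> h
  unify f ~ Bool
  unify g -> Int ~ h
_ _ : g -> Int
\r._ : i -> Bool
  unify g -> Int ~ (i -> Bool) -> j
  unify g ~ i -> Bool
  unify Int ~ j
_ _ : Int
  unify Int ~ Int
  unify Int ~ Int
  unify Bool ~ Int
  FAIL: mismatch Bool ~ Int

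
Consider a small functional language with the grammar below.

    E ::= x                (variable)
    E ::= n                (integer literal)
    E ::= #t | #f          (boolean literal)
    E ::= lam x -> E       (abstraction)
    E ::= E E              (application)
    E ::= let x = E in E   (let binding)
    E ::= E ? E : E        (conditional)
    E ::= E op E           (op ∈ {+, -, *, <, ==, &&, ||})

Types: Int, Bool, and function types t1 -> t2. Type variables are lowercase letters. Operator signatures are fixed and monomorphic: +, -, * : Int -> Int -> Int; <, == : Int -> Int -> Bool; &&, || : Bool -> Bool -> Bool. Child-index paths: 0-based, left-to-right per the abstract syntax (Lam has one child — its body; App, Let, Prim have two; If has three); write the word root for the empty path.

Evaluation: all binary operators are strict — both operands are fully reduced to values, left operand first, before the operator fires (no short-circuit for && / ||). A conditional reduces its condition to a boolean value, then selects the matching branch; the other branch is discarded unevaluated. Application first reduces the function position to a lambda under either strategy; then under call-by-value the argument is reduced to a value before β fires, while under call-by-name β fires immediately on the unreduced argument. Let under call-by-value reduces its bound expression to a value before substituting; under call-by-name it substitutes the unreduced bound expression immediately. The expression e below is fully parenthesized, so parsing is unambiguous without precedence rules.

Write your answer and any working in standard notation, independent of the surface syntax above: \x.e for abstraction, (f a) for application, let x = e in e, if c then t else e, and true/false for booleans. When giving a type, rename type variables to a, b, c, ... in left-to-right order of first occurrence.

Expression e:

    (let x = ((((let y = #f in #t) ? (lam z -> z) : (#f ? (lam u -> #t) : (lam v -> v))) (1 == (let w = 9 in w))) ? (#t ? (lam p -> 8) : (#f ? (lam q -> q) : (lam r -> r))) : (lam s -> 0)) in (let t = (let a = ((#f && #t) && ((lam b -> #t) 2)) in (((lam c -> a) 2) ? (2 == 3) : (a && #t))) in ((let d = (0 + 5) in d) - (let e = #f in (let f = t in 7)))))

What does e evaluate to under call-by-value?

Answer: -2

Working:
step 0: (let x = (if ((if (let y = false in true) then (\z.z) else (if false then (\u.true) else (\v.v))) (1 == (let w = 9 in w))) then (if true then (\p.8) else (if false then (\q.q) else (\r.r))) else (\s.0)) in (let t = (let a = ((false && true) && ((\b.true) 2)) in (if ((\c.a) 2) then (2 == 3) else (a && true))) in ((let d = (0 + 5) in d) - (let e = false in (let f = t in 7)))))
step 1: [let@0.0.0.0] (let x = (if ((if true then (\z.z) else (if false then (\u.true) else (\v.v))) (1 == (let w = 9 in w))) then (if true then (\p.8) else (if false then (\q.q) else (\r.r))) else (\s.0)) in (let t = (let a = ((false && true) && ((\b.true) 2)) in (if ((\c.a) 2) then (2 == 3) else (a && true))) in ((let d = (0 + 5) in d) - (let e = false in (let f = t in 7)))))
step 2: [if@0.0.0] (let x = (if ((\z.z) (1 == (let w = 9 in w))) then (if true then (\p.8) else (if false then (\q.q) else (\r.r))) else (\s.0)) in (let t = (let a = ((false && true) && ((\b.true) 2)) in (if ((\c.a) 2) then (2 == 3) else (a && true))) in ((let d = (0 + 5) in d) - (let e = false in (let f = t in 7)))))
step 3: [let@0.0.1.1] (let x = (if ((\z.z) (1 == 9)) then (if true then (\p.8) else (if false then (\q.q) else (\r.r))) else (\s.0)) in (let t = (let a = ((false && true) && ((\b.true) 2)) in (if ((\c.a) 2) then (2 == 3) else (a && true))) in ((let d = (0 + 5) in d) - (let e = false in (let f = t in 7)))))
step 4: [delta@0.0.1] (let x = (if ((\z.z) false) then (if true then (\p.8) else (if false then (\q.q) else (\r.r))) else (\s.0)) in (let t = (let a = ((false && true) && ((\b.true) 2)) in (if ((\c.a) 2) then (2 == 3) else (a && true))) in ((let d = (0 + 5) in d) - (let e = false in (let f = t in 7)))))
step 5: [beta@0.0] (let x = (if false then (if true then (\p.8) else (if false then (\q.q) else (\r.r))) else (\s.0)) in (let t = (let a = ((false && true) && ((\b.true) 2)) in (if ((\c.a) 2) then (2 == 3) else (a && true))) in ((let d = (0 + 5) in d) - (let e = false in (let f = t in 7)))))
step 6: [if@0] (let x = (\s.0) in (let t = (let a = ((false && true) && ((\b.true) 2)) in (if ((\c.a) 2) then (2 == 3) else (a && true))) in ((let d = (0 + 5) in d) - (let e = false in (let f = t in 7)))))
step 7: [let@root] (let t = (let a = ((false && true) && ((\b.true) 2)) in (if ((\c.a) 2) then (2 == 3) else (a && true))) in ((let d = (0 + 5) in d) - (let e = false in (let f = t in 7))))
step 8: [delta@0.0.0] (let t = (let a = (false && ((\b.true) 2)) in (if ((\c.a) 2) then (2 == 3) else (a && true))) in ((let d = (0 + 5) in d) - (let e = false in (let f = t in 7))))
step 9: [beta@0.0.1] (let t = (let a = (false && true) in (if ((\c.a) 2) then (2 == 3) else (a && true))) in ((let d = (0 + 5) in d) - (let e = false in (let f = t in 7))))
step 10: [delta@0.0] (let t = (let a = false in (if ((\c.a) 2) then (2 == 3) else (a && true))) in ((let d = (0 + 5) in d) - (let e = false in (let f = t in 7))))
step 11: [let@0] (let t = (if ((\c.false) 2) then (2 == 3) else (false && true)) in ((let d = (0 + 5) in d) - (let e = false in (let f = t in 7))))
step 12: [beta@0.0] (let t = (if false then (2 == 3) else (false && true)) in ((let d = (0 + 5) in d) - (let e = false in (let f = t in 7))))
step 13: [if@0] (let t = (false && true) in ((let d = (0 + 5) in d) - (let e = false in (let f = t in 7))))
step 14: [delta@0] (let t = false in ((let d = (0 + 5) in d) - (let e = false in (let f = t in 7))))
step 15: [let@root] ((let d = (0 + 5) in d) - (let e = false in (let f = false in 7)))
step 16: [delta@0.0] ((let d = 5 in d) - (let e = false in (let f = false in 7)))
step 17: [let@0] (5 - (let e = false in (let f = false in 7)))
step 18: [let@1] (5 - (let f = false in 7))
step 19: [let@1] (5 - 7)
step 20: [delta@root] -2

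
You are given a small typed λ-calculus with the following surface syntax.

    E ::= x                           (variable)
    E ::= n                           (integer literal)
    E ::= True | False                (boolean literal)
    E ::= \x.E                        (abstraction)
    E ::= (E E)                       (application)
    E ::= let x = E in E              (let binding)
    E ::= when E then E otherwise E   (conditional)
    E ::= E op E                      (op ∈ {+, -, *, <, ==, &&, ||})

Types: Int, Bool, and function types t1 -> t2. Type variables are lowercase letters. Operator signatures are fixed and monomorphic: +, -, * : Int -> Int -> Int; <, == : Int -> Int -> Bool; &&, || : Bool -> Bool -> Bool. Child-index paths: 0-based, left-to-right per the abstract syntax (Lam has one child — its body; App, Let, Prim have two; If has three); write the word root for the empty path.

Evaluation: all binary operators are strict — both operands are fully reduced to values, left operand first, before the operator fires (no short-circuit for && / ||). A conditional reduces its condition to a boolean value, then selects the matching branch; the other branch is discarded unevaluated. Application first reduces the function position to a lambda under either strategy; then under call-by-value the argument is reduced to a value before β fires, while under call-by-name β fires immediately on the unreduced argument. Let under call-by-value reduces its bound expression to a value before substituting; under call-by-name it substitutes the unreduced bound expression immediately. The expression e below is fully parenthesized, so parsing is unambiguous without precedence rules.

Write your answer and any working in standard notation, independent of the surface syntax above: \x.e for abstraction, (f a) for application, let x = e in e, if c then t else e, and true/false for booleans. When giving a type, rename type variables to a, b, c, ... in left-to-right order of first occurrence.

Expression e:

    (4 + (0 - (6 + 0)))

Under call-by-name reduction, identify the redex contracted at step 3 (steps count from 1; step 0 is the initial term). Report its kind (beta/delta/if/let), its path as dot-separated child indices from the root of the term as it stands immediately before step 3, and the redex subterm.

Trace:
step 0: (4 + (0 - (6 + 0)))
step 1: [delta@1.1] (4 + (0 - 6))
step 2: [delta@1] (4 + -6)
step 3: [delta@root] -2

Answer: delta at root : (4 + -6)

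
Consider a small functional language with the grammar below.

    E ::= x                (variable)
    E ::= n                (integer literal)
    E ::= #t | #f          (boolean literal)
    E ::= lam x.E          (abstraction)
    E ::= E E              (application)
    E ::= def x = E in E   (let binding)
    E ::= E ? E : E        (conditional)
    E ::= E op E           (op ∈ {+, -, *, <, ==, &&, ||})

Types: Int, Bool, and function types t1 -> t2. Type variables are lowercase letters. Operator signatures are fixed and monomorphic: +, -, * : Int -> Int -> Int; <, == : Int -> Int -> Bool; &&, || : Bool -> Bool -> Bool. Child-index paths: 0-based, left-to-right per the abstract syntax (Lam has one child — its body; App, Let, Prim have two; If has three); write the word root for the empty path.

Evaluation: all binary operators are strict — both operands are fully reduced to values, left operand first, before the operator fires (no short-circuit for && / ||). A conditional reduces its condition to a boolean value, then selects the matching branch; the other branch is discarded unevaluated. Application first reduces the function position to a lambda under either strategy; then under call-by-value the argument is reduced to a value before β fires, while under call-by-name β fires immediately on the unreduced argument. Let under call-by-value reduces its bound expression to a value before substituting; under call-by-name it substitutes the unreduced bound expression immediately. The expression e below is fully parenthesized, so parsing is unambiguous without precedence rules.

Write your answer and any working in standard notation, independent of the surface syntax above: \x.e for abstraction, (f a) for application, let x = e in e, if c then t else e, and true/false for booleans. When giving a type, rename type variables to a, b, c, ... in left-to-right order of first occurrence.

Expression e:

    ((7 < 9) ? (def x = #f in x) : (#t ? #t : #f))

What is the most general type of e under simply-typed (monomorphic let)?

Derivation:
  unify Int ~ Int
  unify Int ~ Int
  unify Bool ~ Bool
let x : Bool
x : Bool
  unify Bool ~ Bool
  unify Bool ~ Bool
  unify Bool ~ Bool

Answer: Bool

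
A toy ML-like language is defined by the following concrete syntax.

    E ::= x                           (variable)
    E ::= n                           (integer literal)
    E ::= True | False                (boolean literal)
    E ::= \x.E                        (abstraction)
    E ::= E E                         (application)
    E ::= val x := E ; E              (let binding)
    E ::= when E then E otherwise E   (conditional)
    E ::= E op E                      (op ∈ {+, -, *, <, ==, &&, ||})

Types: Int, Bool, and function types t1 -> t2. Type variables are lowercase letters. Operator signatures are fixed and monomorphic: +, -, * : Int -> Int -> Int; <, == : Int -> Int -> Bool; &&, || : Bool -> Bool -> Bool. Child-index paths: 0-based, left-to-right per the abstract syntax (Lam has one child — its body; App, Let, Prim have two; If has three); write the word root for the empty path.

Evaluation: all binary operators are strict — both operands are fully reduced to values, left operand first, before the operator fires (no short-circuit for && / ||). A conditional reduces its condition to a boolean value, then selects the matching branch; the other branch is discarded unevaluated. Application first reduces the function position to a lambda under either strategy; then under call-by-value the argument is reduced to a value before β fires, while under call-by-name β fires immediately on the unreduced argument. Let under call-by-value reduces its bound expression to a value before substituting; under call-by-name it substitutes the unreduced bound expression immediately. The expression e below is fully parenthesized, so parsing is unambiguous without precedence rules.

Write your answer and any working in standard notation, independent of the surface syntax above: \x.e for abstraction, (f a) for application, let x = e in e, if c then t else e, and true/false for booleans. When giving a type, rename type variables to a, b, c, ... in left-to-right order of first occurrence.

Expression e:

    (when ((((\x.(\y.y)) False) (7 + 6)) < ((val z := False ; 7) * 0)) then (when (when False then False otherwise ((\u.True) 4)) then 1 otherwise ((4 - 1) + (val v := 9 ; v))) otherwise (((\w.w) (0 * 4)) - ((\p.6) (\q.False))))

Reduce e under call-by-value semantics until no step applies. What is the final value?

Answer: -6

Derivation:
step 0: (if ((((\x.(\y.y)) false) (7 + 6)) < ((let z = false in 7) * 0)) then (if (if false then false else ((\u.true) 4)) then 1 else ((4 - 1) + (let v = 9 in v))) else (((\w.w) (0 * 4)) - ((\p.6) (\q.false))))
step 1: [beta@0.0.0] (if (((\y.y) (7 + 6)) < ((let z = false in 7) * 0)) then (if (if false then false else ((\u.true) 4)) then 1 else ((4 - 1) + (let v = 9 in v))) else (((\w.w) (0 * 4)) - ((\p.6) (\q.false))))
step 2: [delta@0.0.1] (if (((\y.y) 13) < ((let z = false in 7) * 0)) then (if (if false then false else ((\u.true) 4)) then 1 else ((4 - 1) + (let v = 9 in v))) else (((\w.w) (0 * 4)) - ((\p.6) (\q.false))))
step 3: [beta@0.0] (if (13 < ((let z = false in 7) * 0)) then (if (if false then false else ((\u.true) 4)) then 1 else ((4 - 1) + (let v = 9 in v))) else (((\w.w) (0 * 4)) - ((\p.6) (\q.false))))
step 4: [let@0.1.0] (if (13 < (7 * 0)) then (if (if false then false else ((\u.true) 4)) then 1 else ((4 - 1) + (let v = 9 in v))) else (((\w.w) (0 * 4)) - ((\p.6) (\q.false))))
step 5: [delta@0.1] (if (13 < 0) then (if (if false then false else ((\u.true) 4)) then 1 else ((4 - 1) + (let v = 9 in v))) else (((\w.w) (0 * 4)) - ((\p.6) (\q.false))))
step 6: [delta@0] (if false then (if (if false then false else ((\u.true) 4)) then 1 else ((4 - 1) + (let v = 9 in v))) else (((\w.w) (0 * 4)) - ((\p.6) (\q.false))))
step 7: [if@root] (((\w.w) (0 * 4)) - ((\p.6) (\q.false)))
step 8: [delta@0.1] (((\w.w) 0) - ((\p.6) (\q.false)))
step 9: [beta@0] (0 - ((\p.6) (\q.false)))
step 10: [beta@1] (0 - 6)
step 11: [delta@root] -6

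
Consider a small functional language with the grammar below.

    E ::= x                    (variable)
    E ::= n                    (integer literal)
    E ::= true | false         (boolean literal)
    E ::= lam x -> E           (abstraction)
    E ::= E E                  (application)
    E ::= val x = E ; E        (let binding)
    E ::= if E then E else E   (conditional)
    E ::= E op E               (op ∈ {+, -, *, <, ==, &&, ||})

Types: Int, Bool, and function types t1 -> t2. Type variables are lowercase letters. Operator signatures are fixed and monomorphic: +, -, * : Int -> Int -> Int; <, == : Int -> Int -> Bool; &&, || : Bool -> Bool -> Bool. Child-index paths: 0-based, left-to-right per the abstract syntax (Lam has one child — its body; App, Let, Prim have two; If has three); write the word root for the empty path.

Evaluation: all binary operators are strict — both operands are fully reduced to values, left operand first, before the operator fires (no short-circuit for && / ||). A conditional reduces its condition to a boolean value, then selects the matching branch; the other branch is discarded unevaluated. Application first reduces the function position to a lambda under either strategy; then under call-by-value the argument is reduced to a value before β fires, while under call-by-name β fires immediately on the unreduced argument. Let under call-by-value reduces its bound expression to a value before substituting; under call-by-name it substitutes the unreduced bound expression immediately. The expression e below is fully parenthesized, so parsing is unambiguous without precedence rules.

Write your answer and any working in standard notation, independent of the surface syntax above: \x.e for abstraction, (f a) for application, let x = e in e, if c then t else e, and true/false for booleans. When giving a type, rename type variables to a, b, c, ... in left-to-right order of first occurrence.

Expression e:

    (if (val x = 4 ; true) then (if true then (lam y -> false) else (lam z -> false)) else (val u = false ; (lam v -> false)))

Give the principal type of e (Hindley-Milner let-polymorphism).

Working:
let x : Int
  unify Bool ~ Bool
  unify Bool ~ Bool
\y._ : a -> Bool
\z._ : b -> Bool
  unify a -> Bool ~ b -> Bool
  unify a ~ b
  unify Bool ~ Bool
let u : Bool
\v._ : c -> Bool
  unify b -> Bool ~ c -> Bool
  unify b ~ c
  unify Bool ~ Bool

Answer: a -> Bool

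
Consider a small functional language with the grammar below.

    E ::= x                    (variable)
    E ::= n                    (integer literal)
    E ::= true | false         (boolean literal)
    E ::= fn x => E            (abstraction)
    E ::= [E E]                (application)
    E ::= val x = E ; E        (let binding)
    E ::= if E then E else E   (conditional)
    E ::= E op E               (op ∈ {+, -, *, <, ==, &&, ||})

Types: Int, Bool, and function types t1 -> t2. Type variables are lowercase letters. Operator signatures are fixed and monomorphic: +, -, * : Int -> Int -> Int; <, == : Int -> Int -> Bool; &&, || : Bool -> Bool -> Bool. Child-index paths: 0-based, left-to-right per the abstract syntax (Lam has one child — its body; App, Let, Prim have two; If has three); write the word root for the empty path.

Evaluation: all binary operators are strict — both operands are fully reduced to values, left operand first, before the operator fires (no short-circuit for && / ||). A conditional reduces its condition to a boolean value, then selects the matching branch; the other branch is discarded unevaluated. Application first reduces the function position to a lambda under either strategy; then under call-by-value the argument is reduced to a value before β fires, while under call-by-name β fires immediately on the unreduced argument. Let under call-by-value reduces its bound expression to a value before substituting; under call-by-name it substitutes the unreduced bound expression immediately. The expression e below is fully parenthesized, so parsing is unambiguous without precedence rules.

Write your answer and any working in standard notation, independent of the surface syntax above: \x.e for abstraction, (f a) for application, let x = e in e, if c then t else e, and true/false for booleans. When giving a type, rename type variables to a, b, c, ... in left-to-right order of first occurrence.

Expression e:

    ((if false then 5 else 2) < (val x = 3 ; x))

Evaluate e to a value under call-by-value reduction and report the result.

Working:
step 0: ((if false then 5 else 2) < (let x = 3 in x))
step 1: [if@0] (2 < (let x = 3 in x))
step 2: [let@1] (2 < 3)
step 3: [delta@root] true

Answer: true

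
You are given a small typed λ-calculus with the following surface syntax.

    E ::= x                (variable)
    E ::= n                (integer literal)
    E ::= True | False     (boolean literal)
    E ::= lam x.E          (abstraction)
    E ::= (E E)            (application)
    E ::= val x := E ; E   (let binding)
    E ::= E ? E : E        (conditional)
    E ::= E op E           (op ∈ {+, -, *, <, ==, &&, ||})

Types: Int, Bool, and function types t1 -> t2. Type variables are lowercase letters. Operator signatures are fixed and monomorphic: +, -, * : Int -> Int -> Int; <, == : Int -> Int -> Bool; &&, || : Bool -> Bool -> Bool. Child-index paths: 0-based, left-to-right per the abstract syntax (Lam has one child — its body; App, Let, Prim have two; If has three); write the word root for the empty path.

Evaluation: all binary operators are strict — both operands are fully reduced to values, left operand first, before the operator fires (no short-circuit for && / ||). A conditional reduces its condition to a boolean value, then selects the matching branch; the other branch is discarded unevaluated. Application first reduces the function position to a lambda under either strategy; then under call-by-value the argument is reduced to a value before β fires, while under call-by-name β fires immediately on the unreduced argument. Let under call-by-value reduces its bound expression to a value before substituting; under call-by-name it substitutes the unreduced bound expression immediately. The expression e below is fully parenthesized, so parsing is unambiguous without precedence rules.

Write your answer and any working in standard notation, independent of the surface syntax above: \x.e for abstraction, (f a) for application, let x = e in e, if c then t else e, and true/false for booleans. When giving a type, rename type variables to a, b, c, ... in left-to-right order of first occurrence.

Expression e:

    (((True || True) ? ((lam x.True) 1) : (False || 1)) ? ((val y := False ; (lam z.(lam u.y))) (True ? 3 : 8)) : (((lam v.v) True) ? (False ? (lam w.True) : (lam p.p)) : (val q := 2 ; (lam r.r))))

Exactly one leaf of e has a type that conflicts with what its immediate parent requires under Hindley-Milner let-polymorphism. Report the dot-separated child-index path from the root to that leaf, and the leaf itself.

Trace:
  unify Bool ~ Bool
  unify Bool ~ Bool
  unify Bool ~ Bool
\x._ : a -> Bool
  unify a -> Bool ~ Int -> b
  unify a ~ Int
  unify Bool ~ b
_ _ : Bool
  unify Bool ~ Bool
  unify Int ~ Bool
  FAIL: mismatch Int ~ Bool

Answer: 0.2.1 : 1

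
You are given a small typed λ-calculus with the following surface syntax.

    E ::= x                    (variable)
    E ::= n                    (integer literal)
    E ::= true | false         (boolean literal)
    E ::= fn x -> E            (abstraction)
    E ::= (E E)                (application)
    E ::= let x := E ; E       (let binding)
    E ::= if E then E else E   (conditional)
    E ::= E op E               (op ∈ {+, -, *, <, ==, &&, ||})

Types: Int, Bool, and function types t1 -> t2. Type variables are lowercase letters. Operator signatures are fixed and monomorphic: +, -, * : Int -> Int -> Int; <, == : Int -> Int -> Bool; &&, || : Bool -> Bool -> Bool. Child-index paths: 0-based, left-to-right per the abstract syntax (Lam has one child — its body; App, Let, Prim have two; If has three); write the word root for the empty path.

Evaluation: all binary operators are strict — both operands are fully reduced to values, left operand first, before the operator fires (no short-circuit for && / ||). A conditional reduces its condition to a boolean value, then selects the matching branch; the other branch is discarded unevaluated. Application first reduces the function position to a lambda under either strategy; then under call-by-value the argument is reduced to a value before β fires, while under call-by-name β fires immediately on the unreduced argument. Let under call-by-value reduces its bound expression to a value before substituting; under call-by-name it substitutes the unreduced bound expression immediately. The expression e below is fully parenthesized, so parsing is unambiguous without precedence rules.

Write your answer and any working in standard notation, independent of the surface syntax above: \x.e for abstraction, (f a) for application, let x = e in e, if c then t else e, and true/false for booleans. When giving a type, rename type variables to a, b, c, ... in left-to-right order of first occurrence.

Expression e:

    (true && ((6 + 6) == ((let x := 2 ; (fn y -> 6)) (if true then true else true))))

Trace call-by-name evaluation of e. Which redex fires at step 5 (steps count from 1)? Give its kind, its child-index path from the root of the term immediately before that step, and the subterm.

Answer: delta at root : (true && false)

Trace:
step 0: (true && ((6 + 6) == ((let x = 2 in (\y.6)) (if true then true else true))))
step 1: [delta@1.0] (true && (12 == ((let x = 2 in (\y.6)) (if true then true else true))))
step 2: [let@1.1.0] (true && (12 == ((\y.6) (if true then true else true))))
step 3: [beta@1.1] (true && (12 == 6))
step 4: [delta@1] (true && false)
step 5: [delta@root] false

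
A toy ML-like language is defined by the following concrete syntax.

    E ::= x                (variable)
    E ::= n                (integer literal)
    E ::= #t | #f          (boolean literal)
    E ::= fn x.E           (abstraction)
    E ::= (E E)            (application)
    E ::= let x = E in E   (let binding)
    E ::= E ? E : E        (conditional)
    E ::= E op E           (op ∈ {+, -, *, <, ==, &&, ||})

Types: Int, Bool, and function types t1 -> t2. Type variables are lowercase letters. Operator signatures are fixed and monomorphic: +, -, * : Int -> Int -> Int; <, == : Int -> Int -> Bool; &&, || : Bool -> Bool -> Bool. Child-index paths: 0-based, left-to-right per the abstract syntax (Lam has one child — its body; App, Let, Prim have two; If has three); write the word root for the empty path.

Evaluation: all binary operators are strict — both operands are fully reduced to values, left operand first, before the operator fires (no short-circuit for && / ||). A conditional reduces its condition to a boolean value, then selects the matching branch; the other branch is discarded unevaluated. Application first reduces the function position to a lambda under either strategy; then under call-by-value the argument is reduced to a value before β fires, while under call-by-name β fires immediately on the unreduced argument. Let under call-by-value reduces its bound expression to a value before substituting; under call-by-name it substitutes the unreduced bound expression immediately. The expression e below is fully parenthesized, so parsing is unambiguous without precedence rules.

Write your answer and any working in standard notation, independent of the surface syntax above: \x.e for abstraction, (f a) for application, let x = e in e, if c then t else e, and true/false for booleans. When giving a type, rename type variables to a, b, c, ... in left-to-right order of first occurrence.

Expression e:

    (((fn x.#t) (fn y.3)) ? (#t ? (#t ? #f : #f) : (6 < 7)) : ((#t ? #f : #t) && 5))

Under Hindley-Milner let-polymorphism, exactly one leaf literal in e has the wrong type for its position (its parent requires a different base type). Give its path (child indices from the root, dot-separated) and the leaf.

Answer: 2.1 : 5

Derivation:
\x._ : a -> Bool
\y._ : b -> Int
  unify a -> Bool ~ (b -> Int) -> c
  unify a ~ b -> Int
  unify Bool ~ c
_ _ : Bool
  unify Bool ~ Bool
  unify Bool ~ Bool
  unify Bool ~ Bool
  unify Bool ~ Bool
  unify Int ~ Int
  unify Int ~ Int
  unify Bool ~ Bool
  unify Bool ~ Bool
  unify Bool ~ Bool
  unify Bool ~ Bool
  unify Int ~ Bool
  FAIL: mismatch Int ~ Bool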